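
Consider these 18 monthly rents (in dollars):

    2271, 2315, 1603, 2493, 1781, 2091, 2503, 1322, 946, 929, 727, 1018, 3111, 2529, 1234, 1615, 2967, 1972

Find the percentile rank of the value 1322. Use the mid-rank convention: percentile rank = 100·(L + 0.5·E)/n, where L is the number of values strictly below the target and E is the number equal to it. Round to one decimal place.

30.6

Sorted: 727, 929, 946, 1018, 1234, 1322, 1603, 1615, 1781, 1972, 2091, 2271, 2315, 2493, 2503, 2529, 2967, 3111.
Count below 1322: L = 5; count equal: E = 1; n = 18.
Percentile rank = 100·(5 + 0.5·1)/18 = 100·5.5/18 = 30.56.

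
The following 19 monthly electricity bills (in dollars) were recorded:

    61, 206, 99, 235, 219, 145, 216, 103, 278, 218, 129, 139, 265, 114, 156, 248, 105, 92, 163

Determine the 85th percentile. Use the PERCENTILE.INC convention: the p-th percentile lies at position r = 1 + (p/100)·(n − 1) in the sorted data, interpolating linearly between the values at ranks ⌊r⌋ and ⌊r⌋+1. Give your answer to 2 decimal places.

Sorted: 61, 92, 99, 103, 105, 114, 129, 139, 145, 156, 163, 206, 216, 218, 219, 235, 248, 265, 278.
n = 19.
r = 1 + (85/100)·(19 − 1) = 1 + 15.3 = 16.3.
Rank 16 is 235 and rank 17 is 248.
Interpolate: 235 + 0.3·(248 − 235) = 235 + 0.3·13 = 238.9.

238.90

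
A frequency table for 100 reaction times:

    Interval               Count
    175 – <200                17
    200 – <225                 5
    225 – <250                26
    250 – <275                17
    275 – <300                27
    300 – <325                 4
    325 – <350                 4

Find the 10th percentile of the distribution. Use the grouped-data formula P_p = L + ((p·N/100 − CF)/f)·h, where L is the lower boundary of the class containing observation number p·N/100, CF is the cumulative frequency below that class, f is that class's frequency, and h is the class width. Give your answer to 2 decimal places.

189.71

N = 100; target position k = 10/100 · 100 = 10.
Cumulative frequencies: 17, 22, 48, 65, 92, 96, 100.
Observation 10 falls in the class 175 – <200.
L = 175, CF = 0, f = 17, h = 25.
P10 = 175 + ((10 − 0)/17)·25 = 175 + 14.7059 = 189.706.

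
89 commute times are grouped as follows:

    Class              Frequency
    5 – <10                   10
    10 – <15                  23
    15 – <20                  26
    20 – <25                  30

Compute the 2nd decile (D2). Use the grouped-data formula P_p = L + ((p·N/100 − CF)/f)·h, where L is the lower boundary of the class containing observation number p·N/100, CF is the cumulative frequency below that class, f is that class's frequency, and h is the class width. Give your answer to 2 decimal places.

11.70

N = 89; target position k = 20/100 · 89 = 17.8.
Cumulative frequencies: 10, 33, 59, 89.
Observation 17.8 falls in the class 10 – <15.
L = 10, CF = 10, f = 23, h = 5.
P20 = 10 + ((17.8 − 10)/23)·5 = 10 + 1.69565 = 11.6957.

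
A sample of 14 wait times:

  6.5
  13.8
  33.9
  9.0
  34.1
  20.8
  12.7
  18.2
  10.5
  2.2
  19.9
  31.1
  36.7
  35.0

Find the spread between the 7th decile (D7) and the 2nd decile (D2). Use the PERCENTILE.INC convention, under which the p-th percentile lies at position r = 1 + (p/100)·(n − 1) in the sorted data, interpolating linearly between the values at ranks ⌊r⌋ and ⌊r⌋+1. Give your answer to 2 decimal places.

Sorted: 2.2, 6.5, 9.0, 10.5, 12.7, 13.8, 18.2, 19.9, 20.8, 31.1, 33.9, 34.1, 35.0, 36.7.
n = 14.
P20: r = 3.6; ranks 3–4 are 9.0, 10.5; interpolating gives 9.9.
P70: r = 10.1; ranks 10–11 are 31.1, 33.9; interpolating gives 31.38.
Difference: 31.38 − 9.9 = 21.48.

21.48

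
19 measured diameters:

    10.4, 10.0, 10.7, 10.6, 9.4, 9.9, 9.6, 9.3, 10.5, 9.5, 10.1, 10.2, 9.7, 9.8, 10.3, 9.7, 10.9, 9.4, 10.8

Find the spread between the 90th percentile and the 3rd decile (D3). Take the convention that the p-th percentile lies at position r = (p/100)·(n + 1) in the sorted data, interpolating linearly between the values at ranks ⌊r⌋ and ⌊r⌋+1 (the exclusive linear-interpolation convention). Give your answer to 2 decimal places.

Sorted: 9.3, 9.4, 9.4, 9.5, 9.6, 9.7, 9.7, 9.8, 9.9, 10.0, 10.1, 10.2, 10.3, 10.4, 10.5, 10.6, 10.7, 10.8, 10.9.
n = 19.
P30: r = 6 (integer) → 9.7.
P90: r = 18 (integer) → 10.8.
Difference: 10.8 − 9.7 = 1.1.

1.10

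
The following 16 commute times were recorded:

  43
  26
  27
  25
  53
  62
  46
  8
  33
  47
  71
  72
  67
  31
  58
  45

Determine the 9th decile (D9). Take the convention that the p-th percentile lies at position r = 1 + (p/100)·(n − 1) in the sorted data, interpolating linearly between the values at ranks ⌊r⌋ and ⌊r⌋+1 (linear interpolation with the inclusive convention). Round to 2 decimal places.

69.00

Sorted: 8, 25, 26, 27, 31, 33, 43, 45, 46, 47, 53, 58, 62, 67, 71, 72.
n = 16.
r = 1 + (90/100)·(16 − 1) = 1 + 13.5 = 14.5.
Rank 14 is 67 and rank 15 is 71.
Interpolate: 67 + 0.5·(71 − 67) = 67 + 0.5·4 = 69.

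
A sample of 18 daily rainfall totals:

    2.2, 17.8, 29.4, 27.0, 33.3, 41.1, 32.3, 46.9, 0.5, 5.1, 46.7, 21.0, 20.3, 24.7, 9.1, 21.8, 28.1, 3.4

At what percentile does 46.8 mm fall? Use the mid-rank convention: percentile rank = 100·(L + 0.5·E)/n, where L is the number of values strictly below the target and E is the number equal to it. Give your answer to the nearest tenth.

Sorted: 0.5, 2.2, 3.4, 5.1, 9.1, 17.8, 20.3, 21.0, 21.8, 24.7, 27.0, 28.1, 29.4, 32.3, 33.3, 41.1, 46.7, 46.9.
Count below 46.8: L = 17; count equal: E = 0; n = 18.
Percentile rank = 100·(17 + 0.5·0)/18 = 100·17/18 = 94.44.

94.4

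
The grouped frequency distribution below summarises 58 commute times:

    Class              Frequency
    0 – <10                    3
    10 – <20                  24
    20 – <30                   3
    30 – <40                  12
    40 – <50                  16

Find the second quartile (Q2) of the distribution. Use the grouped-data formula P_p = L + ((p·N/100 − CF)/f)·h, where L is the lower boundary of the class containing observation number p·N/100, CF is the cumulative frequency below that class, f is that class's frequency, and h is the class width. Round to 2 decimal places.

26.67

N = 58; target position k = 50/100 · 58 = 29.
Cumulative frequencies: 3, 27, 30, 42, 58.
Observation 29 falls in the class 20 – <30.
L = 20, CF = 27, f = 3, h = 10.
P50 = 20 + ((29 − 27)/3)·10 = 20 + 6.66667 = 26.6667.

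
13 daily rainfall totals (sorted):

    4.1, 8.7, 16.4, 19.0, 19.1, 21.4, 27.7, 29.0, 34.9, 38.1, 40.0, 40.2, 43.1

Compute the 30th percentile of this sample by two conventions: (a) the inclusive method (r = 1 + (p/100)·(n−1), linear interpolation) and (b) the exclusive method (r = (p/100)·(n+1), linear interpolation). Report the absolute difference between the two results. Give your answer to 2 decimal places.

0.04

n = 13.
(a) r = 4.6; between ranks 4 (19.0) and 5 (19.1): 19.06.
(b) r = 4.2; between ranks 4 (19.0) and 5 (19.1): 19.02.
|19.06 − 19.02| = 0.04.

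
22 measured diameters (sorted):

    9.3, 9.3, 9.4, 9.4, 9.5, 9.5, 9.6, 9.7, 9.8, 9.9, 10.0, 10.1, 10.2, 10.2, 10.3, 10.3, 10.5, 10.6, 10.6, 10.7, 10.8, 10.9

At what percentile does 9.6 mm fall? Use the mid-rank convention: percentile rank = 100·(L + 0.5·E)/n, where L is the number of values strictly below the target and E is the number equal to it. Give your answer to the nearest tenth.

29.5

Count below 9.6: L = 6; count equal: E = 1; n = 22.
Percentile rank = 100·(6 + 0.5·1)/22 = 100·6.5/22 = 29.55.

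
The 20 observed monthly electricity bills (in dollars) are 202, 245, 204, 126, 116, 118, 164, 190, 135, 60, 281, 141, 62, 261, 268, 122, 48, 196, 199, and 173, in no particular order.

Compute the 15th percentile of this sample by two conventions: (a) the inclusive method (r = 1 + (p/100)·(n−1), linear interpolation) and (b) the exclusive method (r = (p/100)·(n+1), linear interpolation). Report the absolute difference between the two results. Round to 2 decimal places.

Sorted: 48, 60, 62, 116, 118, 122, 126, 135, 141, 164, 173, 190, 196, 199, 202, 204, 245, 261, 268, 281.
n = 20.
(a) r = 3.85; between ranks 3 (62) and 4 (116): 107.9.
(b) r = 3.15; between ranks 3 (62) and 4 (116): 70.1.
|107.9 − 70.1| = 37.8.

37.80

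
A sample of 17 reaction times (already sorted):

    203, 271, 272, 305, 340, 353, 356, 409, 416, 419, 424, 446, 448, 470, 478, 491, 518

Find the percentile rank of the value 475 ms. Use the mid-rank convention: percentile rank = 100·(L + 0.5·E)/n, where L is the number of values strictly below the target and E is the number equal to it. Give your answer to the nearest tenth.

Count below 475: L = 14; count equal: E = 0; n = 17.
Percentile rank = 100·(14 + 0.5·0)/17 = 100·14/17 = 82.35.

82.4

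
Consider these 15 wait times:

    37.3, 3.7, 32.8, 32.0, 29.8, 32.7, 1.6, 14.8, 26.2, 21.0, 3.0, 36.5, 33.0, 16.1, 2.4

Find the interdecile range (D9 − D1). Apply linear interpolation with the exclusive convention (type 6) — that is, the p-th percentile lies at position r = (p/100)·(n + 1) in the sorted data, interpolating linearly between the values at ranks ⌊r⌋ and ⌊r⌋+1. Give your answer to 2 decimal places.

34.74

Sorted: 1.6, 2.4, 3.0, 3.7, 14.8, 16.1, 21.0, 26.2, 29.8, 32.0, 32.7, 32.8, 33.0, 36.5, 37.3.
n = 15.
P10: r = 1.6; ranks 1–2 are 1.6, 2.4; interpolating gives 2.08.
P90: r = 14.4; ranks 14–15 are 36.5, 37.3; interpolating gives 36.82.
Difference: 36.82 − 2.08 = 34.74.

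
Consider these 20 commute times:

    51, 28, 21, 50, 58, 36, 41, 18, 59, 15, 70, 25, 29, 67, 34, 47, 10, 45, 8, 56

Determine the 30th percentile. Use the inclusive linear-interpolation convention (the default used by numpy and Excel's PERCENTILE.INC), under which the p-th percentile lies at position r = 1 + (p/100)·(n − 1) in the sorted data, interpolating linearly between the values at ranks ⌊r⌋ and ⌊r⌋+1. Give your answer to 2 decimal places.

27.10

Sorted: 8, 10, 15, 18, 21, 25, 28, 29, 34, 36, 41, 45, 47, 50, 51, 56, 58, 59, 67, 70.
n = 20.
r = 1 + (30/100)·(20 − 1) = 1 + 5.7 = 6.7.
Rank 6 is 25 and rank 7 is 28.
Interpolate: 25 + 0.7·(28 − 25) = 25 + 0.7·3 = 27.1.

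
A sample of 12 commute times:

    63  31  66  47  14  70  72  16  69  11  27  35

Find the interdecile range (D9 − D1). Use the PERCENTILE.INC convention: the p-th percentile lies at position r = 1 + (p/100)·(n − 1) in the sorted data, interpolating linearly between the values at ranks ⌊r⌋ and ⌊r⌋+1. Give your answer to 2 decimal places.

Sorted: 11, 14, 16, 27, 31, 35, 47, 63, 66, 69, 70, 72.
n = 12.
P10: r = 2.1; ranks 2–3 are 14, 16; interpolating gives 14.2.
P90: r = 10.9; ranks 10–11 are 69, 70; interpolating gives 69.9.
Difference: 69.9 − 14.2 = 55.7.

55.70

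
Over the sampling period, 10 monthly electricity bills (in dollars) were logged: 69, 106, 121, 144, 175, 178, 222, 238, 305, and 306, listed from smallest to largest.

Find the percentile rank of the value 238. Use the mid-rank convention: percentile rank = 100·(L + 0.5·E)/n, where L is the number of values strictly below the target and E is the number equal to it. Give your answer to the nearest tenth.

75.0

Count below 238: L = 7; count equal: E = 1; n = 10.
Percentile rank = 100·(7 + 0.5·1)/10 = 100·7.5/10 = 75.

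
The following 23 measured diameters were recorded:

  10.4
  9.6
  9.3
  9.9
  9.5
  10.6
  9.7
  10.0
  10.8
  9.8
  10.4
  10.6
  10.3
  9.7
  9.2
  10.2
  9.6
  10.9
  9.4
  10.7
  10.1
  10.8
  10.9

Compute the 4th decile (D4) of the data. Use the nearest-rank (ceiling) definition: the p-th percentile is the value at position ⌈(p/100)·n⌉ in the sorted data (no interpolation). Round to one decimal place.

9.9

Sorted: 9.2, 9.3, 9.4, 9.5, 9.6, 9.6, 9.7, 9.7, 9.8, 9.9, 10.0, 10.1, 10.2, 10.3, 10.4, 10.4, 10.6, 10.6, 10.7, 10.8, 10.8, 10.9, 10.9.
n = 23.
Position = ⌈40/100 · 23⌉ = ⌈9.2⌉ = 10.
The value at rank 10 is 9.9.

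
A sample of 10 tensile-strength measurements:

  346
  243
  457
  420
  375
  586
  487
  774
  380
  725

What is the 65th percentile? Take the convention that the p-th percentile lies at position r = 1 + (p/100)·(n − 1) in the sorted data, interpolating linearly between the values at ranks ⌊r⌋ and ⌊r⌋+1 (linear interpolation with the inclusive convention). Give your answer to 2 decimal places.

482.50

Sorted: 243, 346, 375, 380, 420, 457, 487, 586, 725, 774.
n = 10.
r = 1 + (65/100)·(10 − 1) = 1 + 5.85 = 6.85.
Rank 6 is 457 and rank 7 is 487.
Interpolate: 457 + 0.85·(487 − 457) = 457 + 0.85·30 = 482.5.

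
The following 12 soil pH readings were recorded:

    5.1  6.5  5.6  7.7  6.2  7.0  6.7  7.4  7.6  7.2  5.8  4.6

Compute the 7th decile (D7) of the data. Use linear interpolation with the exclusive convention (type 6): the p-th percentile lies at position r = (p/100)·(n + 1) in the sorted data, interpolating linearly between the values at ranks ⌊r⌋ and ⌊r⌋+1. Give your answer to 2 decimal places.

7.22

Sorted: 4.6, 5.1, 5.6, 5.8, 6.2, 6.5, 6.7, 7.0, 7.2, 7.4, 7.6, 7.7.
n = 12.
r = (70/100)·(12 + 1) = 9.1.
Rank 9 is 7.2 and rank 10 is 7.4.
Interpolate: 7.2 + 0.1·(7.4 − 7.2) = 7.2 + 0.1·0.2 = 7.22.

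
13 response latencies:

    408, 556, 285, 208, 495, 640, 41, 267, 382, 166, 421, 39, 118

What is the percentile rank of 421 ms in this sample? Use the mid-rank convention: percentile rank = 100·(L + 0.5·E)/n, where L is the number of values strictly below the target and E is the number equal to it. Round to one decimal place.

73.1

Sorted: 39, 41, 118, 166, 208, 267, 285, 382, 408, 421, 495, 556, 640.
Count below 421: L = 9; count equal: E = 1; n = 13.
Percentile rank = 100·(9 + 0.5·1)/13 = 100·9.5/13 = 73.08.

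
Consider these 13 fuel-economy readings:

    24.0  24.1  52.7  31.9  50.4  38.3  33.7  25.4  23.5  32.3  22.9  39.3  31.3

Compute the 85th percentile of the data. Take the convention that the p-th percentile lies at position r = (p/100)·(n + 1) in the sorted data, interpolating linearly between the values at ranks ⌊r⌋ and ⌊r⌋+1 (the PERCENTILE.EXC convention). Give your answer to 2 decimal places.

49.29

Sorted: 22.9, 23.5, 24.0, 24.1, 25.4, 31.3, 31.9, 32.3, 33.7, 38.3, 39.3, 50.4, 52.7.
n = 13.
r = (85/100)·(13 + 1) = 11.9.
Rank 11 is 39.3 and rank 12 is 50.4.
Interpolate: 39.3 + 0.9·(50.4 − 39.3) = 39.3 + 0.9·11.1 = 49.29.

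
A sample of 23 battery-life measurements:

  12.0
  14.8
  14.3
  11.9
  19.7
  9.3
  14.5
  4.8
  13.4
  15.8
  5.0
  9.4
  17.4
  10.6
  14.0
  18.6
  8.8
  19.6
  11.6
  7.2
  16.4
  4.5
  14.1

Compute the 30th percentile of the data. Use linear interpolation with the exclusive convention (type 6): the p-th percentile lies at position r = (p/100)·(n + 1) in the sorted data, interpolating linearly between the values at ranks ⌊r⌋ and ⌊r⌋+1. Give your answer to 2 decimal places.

9.64

Sorted: 4.5, 4.8, 5.0, 7.2, 8.8, 9.3, 9.4, 10.6, 11.6, 11.9, 12.0, 13.4, 14.0, 14.1, 14.3, 14.5, 14.8, 15.8, 16.4, 17.4, 18.6, 19.6, 19.7.
n = 23.
r = (30/100)·(23 + 1) = 7.2.
Rank 7 is 9.4 and rank 8 is 10.6.
Interpolate: 9.4 + 0.2·(10.6 − 9.4) = 9.4 + 0.2·1.2 = 9.64.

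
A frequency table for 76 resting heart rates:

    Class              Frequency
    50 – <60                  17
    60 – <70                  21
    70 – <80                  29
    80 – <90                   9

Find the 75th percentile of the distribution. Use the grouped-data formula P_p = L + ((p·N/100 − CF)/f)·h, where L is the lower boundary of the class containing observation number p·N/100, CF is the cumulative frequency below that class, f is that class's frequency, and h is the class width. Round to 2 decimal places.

N = 76; target position k = 75/100 · 76 = 57.
Cumulative frequencies: 17, 38, 67, 76.
Observation 57 falls in the class 70 – <80.
L = 70, CF = 38, f = 29, h = 10.
P75 = 70 + ((57 − 38)/29)·10 = 70 + 6.55172 = 76.5517.

76.55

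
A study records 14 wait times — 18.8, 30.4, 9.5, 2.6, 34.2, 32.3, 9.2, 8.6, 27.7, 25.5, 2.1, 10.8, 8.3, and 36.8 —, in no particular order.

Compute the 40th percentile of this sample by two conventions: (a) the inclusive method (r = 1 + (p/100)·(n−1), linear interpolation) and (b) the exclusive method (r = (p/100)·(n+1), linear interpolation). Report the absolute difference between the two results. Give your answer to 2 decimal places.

Sorted: 2.1, 2.6, 8.3, 8.6, 9.2, 9.5, 10.8, 18.8, 25.5, 27.7, 30.4, 32.3, 34.2, 36.8.
n = 14.
(a) r = 6.2; between ranks 6 (9.5) and 7 (10.8): 9.76.
(b) r = 6 → value at rank 6 = 9.5.
|9.76 − 9.5| = 0.26.

0.26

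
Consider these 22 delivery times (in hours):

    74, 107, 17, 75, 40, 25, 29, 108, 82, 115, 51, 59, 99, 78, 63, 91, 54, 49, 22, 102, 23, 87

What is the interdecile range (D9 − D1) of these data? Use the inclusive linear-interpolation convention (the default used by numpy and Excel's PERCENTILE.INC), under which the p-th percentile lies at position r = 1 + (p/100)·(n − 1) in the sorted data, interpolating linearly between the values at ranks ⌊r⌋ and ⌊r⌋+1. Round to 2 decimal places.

Sorted: 17, 22, 23, 25, 29, 40, 49, 51, 54, 59, 63, 74, 75, 78, 82, 87, 91, 99, 102, 107, 108, 115.
n = 22.
P10: r = 3.1; ranks 3–4 are 23, 25; interpolating gives 23.2.
P90: r = 19.9; ranks 19–20 are 102, 107; interpolating gives 106.5.
Difference: 106.5 − 23.2 = 83.3.

83.30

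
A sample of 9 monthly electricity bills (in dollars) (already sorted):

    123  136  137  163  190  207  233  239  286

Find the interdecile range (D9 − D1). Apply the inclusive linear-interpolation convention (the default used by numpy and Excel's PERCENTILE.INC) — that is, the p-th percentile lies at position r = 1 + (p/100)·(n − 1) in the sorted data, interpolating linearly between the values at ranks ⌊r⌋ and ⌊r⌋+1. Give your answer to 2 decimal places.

115.00

n = 9.
P10: r = 1.8; ranks 1–2 are 123, 136; interpolating gives 133.4.
P90: r = 8.2; ranks 8–9 are 239, 286; interpolating gives 248.4.
Difference: 248.4 − 133.4 = 115.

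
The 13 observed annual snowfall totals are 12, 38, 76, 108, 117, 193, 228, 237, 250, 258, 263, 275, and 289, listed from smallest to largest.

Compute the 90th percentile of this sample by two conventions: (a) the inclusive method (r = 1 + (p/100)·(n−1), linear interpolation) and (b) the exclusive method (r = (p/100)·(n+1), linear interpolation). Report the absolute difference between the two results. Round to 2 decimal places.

n = 13.
(a) r = 11.8; between ranks 11 (263) and 12 (275): 272.6.
(b) r = 12.6; between ranks 12 (275) and 13 (289): 283.4.
|272.6 − 283.4| = 10.8.

10.80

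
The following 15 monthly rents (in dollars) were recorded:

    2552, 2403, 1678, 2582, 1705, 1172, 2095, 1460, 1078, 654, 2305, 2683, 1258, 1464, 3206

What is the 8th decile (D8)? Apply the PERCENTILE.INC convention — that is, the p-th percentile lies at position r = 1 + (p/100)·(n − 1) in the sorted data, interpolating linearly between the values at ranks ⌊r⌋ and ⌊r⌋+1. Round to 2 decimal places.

2558.00

Sorted: 654, 1078, 1172, 1258, 1460, 1464, 1678, 1705, 2095, 2305, 2403, 2552, 2582, 2683, 3206.
n = 15.
r = 1 + (80/100)·(15 − 1) = 1 + 11.2 = 12.2.
Rank 12 is 2552 and rank 13 is 2582.
Interpolate: 2552 + 0.2·(2582 − 2552) = 2552 + 0.2·30 = 2558.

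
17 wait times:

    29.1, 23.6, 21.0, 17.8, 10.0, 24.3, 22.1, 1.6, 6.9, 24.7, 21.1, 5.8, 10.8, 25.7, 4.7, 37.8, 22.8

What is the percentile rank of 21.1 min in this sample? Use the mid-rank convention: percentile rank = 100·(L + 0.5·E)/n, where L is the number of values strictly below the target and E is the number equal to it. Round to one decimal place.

Sorted: 1.6, 4.7, 5.8, 6.9, 10.0, 10.8, 17.8, 21.0, 21.1, 22.1, 22.8, 23.6, 24.3, 24.7, 25.7, 29.1, 37.8.
Count below 21.1: L = 8; count equal: E = 1; n = 17.
Percentile rank = 100·(8 + 0.5·1)/17 = 100·8.5/17 = 50.

50.0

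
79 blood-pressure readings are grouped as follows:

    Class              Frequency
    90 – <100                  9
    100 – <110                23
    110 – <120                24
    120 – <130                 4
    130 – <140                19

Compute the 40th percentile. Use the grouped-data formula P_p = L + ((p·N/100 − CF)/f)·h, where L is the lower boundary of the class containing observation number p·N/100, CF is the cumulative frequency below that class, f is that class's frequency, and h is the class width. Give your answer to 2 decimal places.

N = 79; target position k = 40/100 · 79 = 31.6.
Cumulative frequencies: 9, 32, 56, 60, 79.
Observation 31.6 falls in the class 100 – <110.
L = 100, CF = 9, f = 23, h = 10.
P40 = 100 + ((31.6 − 9)/23)·10 = 100 + 9.82609 = 109.826.

109.83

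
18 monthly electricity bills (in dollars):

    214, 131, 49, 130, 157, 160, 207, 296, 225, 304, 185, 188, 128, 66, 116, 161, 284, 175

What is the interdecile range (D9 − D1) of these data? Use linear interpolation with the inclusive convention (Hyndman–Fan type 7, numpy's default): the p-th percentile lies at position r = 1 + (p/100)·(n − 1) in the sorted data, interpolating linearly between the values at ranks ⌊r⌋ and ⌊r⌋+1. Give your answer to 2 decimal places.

Sorted: 49, 66, 116, 128, 130, 131, 157, 160, 161, 175, 185, 188, 207, 214, 225, 284, 296, 304.
n = 18.
P10: r = 2.7; ranks 2–3 are 66, 116; interpolating gives 101.
P90: r = 16.3; ranks 16–17 are 284, 296; interpolating gives 287.6.
Difference: 287.6 − 101 = 186.6.

186.60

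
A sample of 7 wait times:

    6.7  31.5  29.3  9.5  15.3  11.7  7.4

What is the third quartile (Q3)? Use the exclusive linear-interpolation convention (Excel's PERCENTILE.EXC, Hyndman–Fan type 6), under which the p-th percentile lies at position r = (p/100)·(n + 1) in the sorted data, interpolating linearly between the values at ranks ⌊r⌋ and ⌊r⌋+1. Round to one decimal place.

Sorted: 6.7, 7.4, 9.5, 11.7, 15.3, 29.3, 31.5.
n = 7.
r = (75/100)·(7 + 1) = 6.
r is an integer, so P75 is the value at rank 6: 29.3.

29.3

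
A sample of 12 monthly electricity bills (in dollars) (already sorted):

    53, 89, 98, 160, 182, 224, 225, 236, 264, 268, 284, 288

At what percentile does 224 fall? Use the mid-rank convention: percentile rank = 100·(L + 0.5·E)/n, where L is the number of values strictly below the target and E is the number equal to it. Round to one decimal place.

Count below 224: L = 5; count equal: E = 1; n = 12.
Percentile rank = 100·(5 + 0.5·1)/12 = 100·5.5/12 = 45.83.

45.8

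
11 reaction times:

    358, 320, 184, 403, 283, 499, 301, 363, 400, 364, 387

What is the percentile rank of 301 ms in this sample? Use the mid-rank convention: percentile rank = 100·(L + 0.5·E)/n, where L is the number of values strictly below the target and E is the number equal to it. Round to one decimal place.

Sorted: 184, 283, 301, 320, 358, 363, 364, 387, 400, 403, 499.
Count below 301: L = 2; count equal: E = 1; n = 11.
Percentile rank = 100·(2 + 0.5·1)/11 = 100·2.5/11 = 22.73.

22.7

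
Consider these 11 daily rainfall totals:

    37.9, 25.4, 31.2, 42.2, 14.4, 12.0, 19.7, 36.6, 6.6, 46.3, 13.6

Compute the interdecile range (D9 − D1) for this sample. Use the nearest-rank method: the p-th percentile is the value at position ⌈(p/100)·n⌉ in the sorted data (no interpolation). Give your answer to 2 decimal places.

Sorted: 6.6, 12.0, 13.6, 14.4, 19.7, 25.4, 31.2, 36.6, 37.9, 42.2, 46.3.
n = 11.
P10: rank ⌈10/100·11⌉ = 2 → 12.
P90: rank ⌈90/100·11⌉ = 10 → 42.2.
Difference: 42.2 − 12 = 30.2.

30.20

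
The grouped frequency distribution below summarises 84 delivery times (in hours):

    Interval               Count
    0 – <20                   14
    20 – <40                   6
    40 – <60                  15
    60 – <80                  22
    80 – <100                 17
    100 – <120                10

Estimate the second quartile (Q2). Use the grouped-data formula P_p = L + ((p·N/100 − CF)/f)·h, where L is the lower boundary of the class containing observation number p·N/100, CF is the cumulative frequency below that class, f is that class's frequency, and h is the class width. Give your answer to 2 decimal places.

N = 84; target position k = 50/100 · 84 = 42.
Cumulative frequencies: 14, 20, 35, 57, 74, 84.
Observation 42 falls in the class 60 – <80.
L = 60, CF = 35, f = 22, h = 20.
P50 = 60 + ((42 − 35)/22)·20 = 60 + 6.36364 = 66.3636.

66.36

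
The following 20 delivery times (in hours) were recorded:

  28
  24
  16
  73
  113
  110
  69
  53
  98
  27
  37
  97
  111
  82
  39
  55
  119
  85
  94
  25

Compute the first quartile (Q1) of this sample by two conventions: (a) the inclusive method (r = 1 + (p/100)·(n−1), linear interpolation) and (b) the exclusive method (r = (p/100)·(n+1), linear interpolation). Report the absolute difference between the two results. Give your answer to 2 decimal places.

Sorted: 16, 24, 25, 27, 28, 37, 39, 53, 55, 69, 73, 82, 85, 94, 97, 98, 110, 111, 113, 119.
n = 20.
(a) r = 5.75; between ranks 5 (28) and 6 (37): 34.75.
(b) r = 5.25; between ranks 5 (28) and 6 (37): 30.25.
|34.75 − 30.25| = 4.5.

4.50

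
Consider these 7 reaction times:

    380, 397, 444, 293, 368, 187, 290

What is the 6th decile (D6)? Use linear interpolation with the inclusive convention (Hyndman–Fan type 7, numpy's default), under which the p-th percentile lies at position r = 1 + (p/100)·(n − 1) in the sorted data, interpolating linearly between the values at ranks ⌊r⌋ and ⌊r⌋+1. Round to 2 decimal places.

375.20

Sorted: 187, 290, 293, 368, 380, 397, 444.
n = 7.
r = 1 + (60/100)·(7 − 1) = 1 + 3.6 = 4.6.
Rank 4 is 368 and rank 5 is 380.
Interpolate: 368 + 0.6·(380 − 368) = 368 + 0.6·12 = 375.2.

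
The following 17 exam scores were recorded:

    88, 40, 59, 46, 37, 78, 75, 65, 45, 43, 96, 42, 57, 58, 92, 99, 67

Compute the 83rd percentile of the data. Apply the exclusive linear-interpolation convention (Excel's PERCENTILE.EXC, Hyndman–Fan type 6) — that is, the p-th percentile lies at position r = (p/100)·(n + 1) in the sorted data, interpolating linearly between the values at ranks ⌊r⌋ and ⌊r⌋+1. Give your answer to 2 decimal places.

Sorted: 37, 40, 42, 43, 45, 46, 57, 58, 59, 65, 67, 75, 78, 88, 92, 96, 99.
n = 17.
r = (83/100)·(17 + 1) = 14.94.
Rank 14 is 88 and rank 15 is 92.
Interpolate: 88 + 0.94·(92 − 88) = 88 + 0.94·4 = 91.76.

91.76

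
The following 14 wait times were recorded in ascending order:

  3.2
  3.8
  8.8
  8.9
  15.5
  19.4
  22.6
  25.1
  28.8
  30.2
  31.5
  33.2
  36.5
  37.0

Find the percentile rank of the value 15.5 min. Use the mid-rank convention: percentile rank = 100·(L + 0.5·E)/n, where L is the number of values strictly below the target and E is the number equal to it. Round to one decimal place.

32.1

Count below 15.5: L = 4; count equal: E = 1; n = 14.
Percentile rank = 100·(4 + 0.5·1)/14 = 100·4.5/14 = 32.14.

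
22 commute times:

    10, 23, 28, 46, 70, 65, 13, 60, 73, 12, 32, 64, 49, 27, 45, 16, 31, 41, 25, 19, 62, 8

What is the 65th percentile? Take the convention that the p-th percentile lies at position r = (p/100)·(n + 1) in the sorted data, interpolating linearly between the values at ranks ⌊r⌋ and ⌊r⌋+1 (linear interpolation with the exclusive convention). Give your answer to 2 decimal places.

45.95

Sorted: 8, 10, 12, 13, 16, 19, 23, 25, 27, 28, 31, 32, 41, 45, 46, 49, 60, 62, 64, 65, 70, 73.
n = 22.
r = (65/100)·(22 + 1) = 14.95.
Rank 14 is 45 and rank 15 is 46.
Interpolate: 45 + 0.95·(46 − 45) = 45 + 0.95·1 = 45.95.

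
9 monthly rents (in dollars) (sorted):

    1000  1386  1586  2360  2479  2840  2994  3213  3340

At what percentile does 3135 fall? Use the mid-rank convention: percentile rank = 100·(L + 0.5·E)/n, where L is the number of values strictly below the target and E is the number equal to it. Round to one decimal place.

Count below 3135: L = 7; count equal: E = 0; n = 9.
Percentile rank = 100·(7 + 0.5·0)/9 = 100·7/9 = 77.78.

77.8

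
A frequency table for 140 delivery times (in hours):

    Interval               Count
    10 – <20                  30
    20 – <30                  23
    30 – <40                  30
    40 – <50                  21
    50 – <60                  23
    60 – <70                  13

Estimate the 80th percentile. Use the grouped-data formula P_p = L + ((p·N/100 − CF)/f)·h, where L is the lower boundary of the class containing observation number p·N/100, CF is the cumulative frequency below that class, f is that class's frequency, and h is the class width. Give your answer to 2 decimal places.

N = 140; target position k = 80/100 · 140 = 112.
Cumulative frequencies: 30, 53, 83, 104, 127, 140.
Observation 112 falls in the class 50 – <60.
L = 50, CF = 104, f = 23, h = 10.
P80 = 50 + ((112 − 104)/23)·10 = 50 + 3.47826 = 53.4783.

53.48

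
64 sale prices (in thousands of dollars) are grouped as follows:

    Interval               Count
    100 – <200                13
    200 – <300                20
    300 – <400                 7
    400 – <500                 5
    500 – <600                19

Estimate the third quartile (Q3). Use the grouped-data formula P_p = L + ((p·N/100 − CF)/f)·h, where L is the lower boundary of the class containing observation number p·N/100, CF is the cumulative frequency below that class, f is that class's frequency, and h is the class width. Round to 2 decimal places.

515.79

N = 64; target position k = 75/100 · 64 = 48.
Cumulative frequencies: 13, 33, 40, 45, 64.
Observation 48 falls in the class 500 – <600.
L = 500, CF = 45, f = 19, h = 100.
P75 = 500 + ((48 − 45)/19)·100 = 500 + 15.7895 = 515.789.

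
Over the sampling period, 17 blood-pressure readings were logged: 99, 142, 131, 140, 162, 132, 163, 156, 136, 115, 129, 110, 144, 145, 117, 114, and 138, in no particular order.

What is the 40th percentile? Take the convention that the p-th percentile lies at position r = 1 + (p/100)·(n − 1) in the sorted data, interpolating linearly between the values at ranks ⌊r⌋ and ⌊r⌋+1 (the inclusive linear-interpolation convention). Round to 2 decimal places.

Sorted: 99, 110, 114, 115, 117, 129, 131, 132, 136, 138, 140, 142, 144, 145, 156, 162, 163.
n = 17.
r = 1 + (40/100)·(17 − 1) = 1 + 6.4 = 7.4.
Rank 7 is 131 and rank 8 is 132.
Interpolate: 131 + 0.4·(132 − 131) = 131 + 0.4·1 = 131.4.

131.40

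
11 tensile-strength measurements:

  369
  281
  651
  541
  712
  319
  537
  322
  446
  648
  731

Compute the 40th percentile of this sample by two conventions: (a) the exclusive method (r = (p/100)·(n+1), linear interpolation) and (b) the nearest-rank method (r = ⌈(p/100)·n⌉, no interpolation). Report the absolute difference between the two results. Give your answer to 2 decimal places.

Sorted: 281, 319, 322, 369, 446, 537, 541, 648, 651, 712, 731.
n = 11.
(a) r = 4.8; between ranks 4 (369) and 5 (446): 430.6.
(b) the nearest-rank method: rank 5 → 446.
|430.6 − 446| = 15.4.

15.40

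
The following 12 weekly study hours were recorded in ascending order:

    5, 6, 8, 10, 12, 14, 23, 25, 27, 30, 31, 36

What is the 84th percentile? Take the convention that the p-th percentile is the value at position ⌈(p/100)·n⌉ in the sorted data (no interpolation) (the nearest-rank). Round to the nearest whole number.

n = 12.
Position = ⌈84/100 · 12⌉ = ⌈10.08⌉ = 11.
The value at rank 11 is 31.

31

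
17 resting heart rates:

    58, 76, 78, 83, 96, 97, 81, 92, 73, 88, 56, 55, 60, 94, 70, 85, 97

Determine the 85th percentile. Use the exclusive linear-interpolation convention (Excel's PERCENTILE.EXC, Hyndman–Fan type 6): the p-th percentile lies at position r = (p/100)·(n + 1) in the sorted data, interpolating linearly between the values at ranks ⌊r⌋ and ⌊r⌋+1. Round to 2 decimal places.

96.30

Sorted: 55, 56, 58, 60, 70, 73, 76, 78, 81, 83, 85, 88, 92, 94, 96, 97, 97.
n = 17.
r = (85/100)·(17 + 1) = 15.3.
Rank 15 is 96 and rank 16 is 97.
Interpolate: 96 + 0.3·(97 − 96) = 96 + 0.3·1 = 96.3.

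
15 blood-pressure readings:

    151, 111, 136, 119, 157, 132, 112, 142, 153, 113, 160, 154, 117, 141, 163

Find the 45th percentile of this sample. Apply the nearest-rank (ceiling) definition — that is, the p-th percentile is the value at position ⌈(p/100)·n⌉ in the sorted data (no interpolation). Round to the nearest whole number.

Sorted: 111, 112, 113, 117, 119, 132, 136, 141, 142, 151, 153, 154, 157, 160, 163.
n = 15.
Position = ⌈45/100 · 15⌉ = ⌈6.75⌉ = 7.
The value at rank 7 is 136.

136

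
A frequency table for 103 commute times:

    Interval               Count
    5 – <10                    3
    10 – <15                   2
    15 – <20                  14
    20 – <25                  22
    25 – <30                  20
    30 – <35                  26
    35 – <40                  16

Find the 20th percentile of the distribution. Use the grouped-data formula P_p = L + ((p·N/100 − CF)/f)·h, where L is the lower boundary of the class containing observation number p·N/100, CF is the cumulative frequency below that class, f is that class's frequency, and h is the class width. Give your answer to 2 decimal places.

N = 103; target position k = 20/100 · 103 = 20.6.
Cumulative frequencies: 3, 5, 19, 41, 61, 87, 103.
Observation 20.6 falls in the class 20 – <25.
L = 20, CF = 19, f = 22, h = 5.
P20 = 20 + ((20.6 − 19)/22)·5 = 20 + 0.363636 = 20.3636.

20.36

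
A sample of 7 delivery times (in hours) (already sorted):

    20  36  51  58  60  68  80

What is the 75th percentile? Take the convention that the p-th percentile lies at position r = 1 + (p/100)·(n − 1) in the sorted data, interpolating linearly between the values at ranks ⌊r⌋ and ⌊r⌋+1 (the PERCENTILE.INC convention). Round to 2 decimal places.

n = 7.
r = 1 + (75/100)·(7 − 1) = 1 + 4.5 = 5.5.
Rank 5 is 60 and rank 6 is 68.
Interpolate: 60 + 0.5·(68 − 60) = 60 + 0.5·8 = 64.

64.00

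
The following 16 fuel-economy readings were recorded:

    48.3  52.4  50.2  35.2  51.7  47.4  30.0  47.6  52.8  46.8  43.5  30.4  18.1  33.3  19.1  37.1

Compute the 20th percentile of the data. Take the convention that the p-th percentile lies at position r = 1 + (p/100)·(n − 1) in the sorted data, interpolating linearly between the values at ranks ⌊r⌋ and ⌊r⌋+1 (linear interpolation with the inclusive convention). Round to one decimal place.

Sorted: 18.1, 19.1, 30.0, 30.4, 33.3, 35.2, 37.1, 43.5, 46.8, 47.4, 47.6, 48.3, 50.2, 51.7, 52.4, 52.8.
n = 16.
r = 1 + (20/100)·(16 − 1) = 1 + 3 = 4.
r is an integer, so P20 is the value at rank 4: 30.4.

30.4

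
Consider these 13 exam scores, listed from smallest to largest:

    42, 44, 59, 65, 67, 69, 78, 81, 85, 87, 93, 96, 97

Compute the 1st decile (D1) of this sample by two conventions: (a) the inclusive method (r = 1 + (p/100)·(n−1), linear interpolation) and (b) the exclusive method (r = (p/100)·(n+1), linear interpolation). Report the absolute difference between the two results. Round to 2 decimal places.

4.20

n = 13.
(a) r = 2.2; between ranks 2 (44) and 3 (59): 47.
(b) r = 1.4; between ranks 1 (42) and 2 (44): 42.8.
|47 − 42.8| = 4.2.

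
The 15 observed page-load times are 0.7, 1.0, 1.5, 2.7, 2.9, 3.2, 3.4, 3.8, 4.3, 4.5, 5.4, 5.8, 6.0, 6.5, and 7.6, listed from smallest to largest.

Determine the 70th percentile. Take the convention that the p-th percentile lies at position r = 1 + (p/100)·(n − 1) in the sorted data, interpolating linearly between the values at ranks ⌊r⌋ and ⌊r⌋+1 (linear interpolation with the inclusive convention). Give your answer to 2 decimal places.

n = 15.
r = 1 + (70/100)·(15 − 1) = 1 + 9.8 = 10.8.
Rank 10 is 4.5 and rank 11 is 5.4.
Interpolate: 4.5 + 0.8·(5.4 − 4.5) = 4.5 + 0.8·0.9 = 5.22.

5.22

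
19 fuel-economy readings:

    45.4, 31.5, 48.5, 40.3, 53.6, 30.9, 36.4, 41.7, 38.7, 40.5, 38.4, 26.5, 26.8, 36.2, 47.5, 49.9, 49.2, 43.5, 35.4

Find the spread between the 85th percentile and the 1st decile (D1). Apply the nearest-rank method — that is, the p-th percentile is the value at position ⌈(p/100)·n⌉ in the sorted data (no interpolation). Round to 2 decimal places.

22.40

Sorted: 26.5, 26.8, 30.9, 31.5, 35.4, 36.2, 36.4, 38.4, 38.7, 40.3, 40.5, 41.7, 43.5, 45.4, 47.5, 48.5, 49.2, 49.9, 53.6.
n = 19.
P10: rank ⌈10/100·19⌉ = 2 → 26.8.
P85: rank ⌈85/100·19⌉ = 17 → 49.2.
Difference: 49.2 − 26.8 = 22.4.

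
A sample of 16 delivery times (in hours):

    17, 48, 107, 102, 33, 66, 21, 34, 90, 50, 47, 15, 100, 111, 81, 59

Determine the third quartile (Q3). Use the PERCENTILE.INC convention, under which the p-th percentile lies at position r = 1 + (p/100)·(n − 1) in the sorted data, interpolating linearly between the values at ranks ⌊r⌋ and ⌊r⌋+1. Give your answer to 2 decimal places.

Sorted: 15, 17, 21, 33, 34, 47, 48, 50, 59, 66, 81, 90, 100, 102, 107, 111.
n = 16.
r = 1 + (75/100)·(16 − 1) = 1 + 11.25 = 12.25.
Rank 12 is 90 and rank 13 is 100.
Interpolate: 90 + 0.25·(100 − 90) = 90 + 0.25·10 = 92.5.

92.50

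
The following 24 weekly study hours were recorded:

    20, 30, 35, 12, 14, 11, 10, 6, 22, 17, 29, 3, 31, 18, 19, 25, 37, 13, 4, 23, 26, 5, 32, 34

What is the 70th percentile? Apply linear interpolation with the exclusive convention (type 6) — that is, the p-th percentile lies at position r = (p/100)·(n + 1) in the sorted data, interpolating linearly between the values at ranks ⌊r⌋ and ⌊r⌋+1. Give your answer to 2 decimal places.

27.50

Sorted: 3, 4, 5, 6, 10, 11, 12, 13, 14, 17, 18, 19, 20, 22, 23, 25, 26, 29, 30, 31, 32, 34, 35, 37.
n = 24.
r = (70/100)·(24 + 1) = 17.5.
Rank 17 is 26 and rank 18 is 29.
Interpolate: 26 + 0.5·(29 − 26) = 26 + 0.5·3 = 27.5.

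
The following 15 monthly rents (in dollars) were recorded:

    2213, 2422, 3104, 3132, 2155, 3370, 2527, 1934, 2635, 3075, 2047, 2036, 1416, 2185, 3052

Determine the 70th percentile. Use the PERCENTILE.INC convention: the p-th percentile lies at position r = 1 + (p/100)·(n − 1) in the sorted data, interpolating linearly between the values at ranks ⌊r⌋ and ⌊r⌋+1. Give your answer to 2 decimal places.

2968.60

Sorted: 1416, 1934, 2036, 2047, 2155, 2185, 2213, 2422, 2527, 2635, 3052, 3075, 3104, 3132, 3370.
n = 15.
r = 1 + (70/100)·(15 − 1) = 1 + 9.8 = 10.8.
Rank 10 is 2635 and rank 11 is 3052.
Interpolate: 2635 + 0.8·(3052 − 2635) = 2635 + 0.8·417 = 2968.6.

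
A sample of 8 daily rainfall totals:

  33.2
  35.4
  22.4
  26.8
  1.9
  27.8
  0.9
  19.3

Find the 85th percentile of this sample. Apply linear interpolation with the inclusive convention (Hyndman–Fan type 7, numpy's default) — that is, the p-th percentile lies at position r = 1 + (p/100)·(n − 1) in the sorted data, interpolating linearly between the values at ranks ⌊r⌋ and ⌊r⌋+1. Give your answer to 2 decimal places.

Sorted: 0.9, 1.9, 19.3, 22.4, 26.8, 27.8, 33.2, 35.4.
n = 8.
r = 1 + (85/100)·(8 − 1) = 1 + 5.95 = 6.95.
Rank 6 is 27.8 and rank 7 is 33.2.
Interpolate: 27.8 + 0.95·(33.2 − 27.8) = 27.8 + 0.95·5.4 = 32.93.

32.93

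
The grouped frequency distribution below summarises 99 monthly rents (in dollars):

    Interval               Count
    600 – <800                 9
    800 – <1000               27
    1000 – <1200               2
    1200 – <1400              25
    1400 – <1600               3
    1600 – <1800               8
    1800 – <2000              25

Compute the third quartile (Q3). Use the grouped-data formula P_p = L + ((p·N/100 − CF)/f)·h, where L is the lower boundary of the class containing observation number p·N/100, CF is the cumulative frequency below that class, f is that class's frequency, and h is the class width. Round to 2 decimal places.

N = 99; target position k = 75/100 · 99 = 74.25.
Cumulative frequencies: 9, 36, 38, 63, 66, 74, 99.
Observation 74.25 falls in the class 1800 – <2000.
L = 1800, CF = 74, f = 25, h = 200.
P75 = 1800 + ((74.25 − 74)/25)·200 = 1800 + 2 = 1802.

1802.00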